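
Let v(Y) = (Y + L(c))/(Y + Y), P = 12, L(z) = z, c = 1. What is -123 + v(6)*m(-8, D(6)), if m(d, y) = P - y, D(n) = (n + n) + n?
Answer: -253/2 ≈ -126.50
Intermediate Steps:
v(Y) = (1 + Y)/(2*Y) (v(Y) = (Y + 1)/(Y + Y) = (1 + Y)/((2*Y)) = (1 + Y)*(1/(2*Y)) = (1 + Y)/(2*Y))
D(n) = 3*n (D(n) = 2*n + n = 3*n)
m(d, y) = 12 - y
-123 + v(6)*m(-8, D(6)) = -123 + ((½)*(1 + 6)/6)*(12 - 3*6) = -123 + ((½)*(⅙)*7)*(12 - 1*18) = -123 + 7*(12 - 18)/12 = -123 + (7/12)*(-6) = -123 - 7/2 = -253/2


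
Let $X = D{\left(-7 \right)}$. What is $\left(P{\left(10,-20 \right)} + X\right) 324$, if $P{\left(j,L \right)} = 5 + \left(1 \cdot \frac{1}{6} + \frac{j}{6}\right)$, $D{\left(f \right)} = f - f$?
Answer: $2214$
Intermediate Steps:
$D{\left(f \right)} = 0$
$P{\left(j,L \right)} = \frac{31}{6} + \frac{j}{6}$ ($P{\left(j,L \right)} = 5 + \left(1 \cdot \frac{1}{6} + j \frac{1}{6}\right) = 5 + \left(\frac{1}{6} + \frac{j}{6}\right) = \frac{31}{6} + \frac{j}{6}$)
$X = 0$
$\left(P{\left(10,-20 \right)} + X\right) 324 = \left(\left(\frac{31}{6} + \frac{1}{6} \cdot 10\right) + 0\right) 324 = \left(\left(\frac{31}{6} + \frac{5}{3}\right) + 0\right) 324 = \left(\frac{41}{6} + 0\right) 324 = \frac{41}{6} \cdot 324 = 2214$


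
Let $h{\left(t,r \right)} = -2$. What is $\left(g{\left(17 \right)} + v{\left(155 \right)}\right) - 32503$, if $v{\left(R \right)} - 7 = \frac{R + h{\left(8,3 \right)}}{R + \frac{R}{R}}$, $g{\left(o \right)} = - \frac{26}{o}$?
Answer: $- \frac{28726949}{884} \approx -32497.0$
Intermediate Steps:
$v{\left(R \right)} = 7 + \frac{-2 + R}{1 + R}$ ($v{\left(R \right)} = 7 + \frac{R - 2}{R + \frac{R}{R}} = 7 + \frac{-2 + R}{R + 1} = 7 + \frac{-2 + R}{1 + R}$)
$\left(g{\left(17 \right)} + v{\left(155 \right)}\right) - 32503 = \left(- \frac{26}{17} + \frac{5 + 8 \cdot 155}{1 + 155}\right) - 32503 = \left(\left(-26\right) \frac{1}{17} + \frac{5 + 1240}{156}\right) - 32503 = \left(- \frac{26}{17} + \frac{1}{156} \cdot 1245\right) - 32503 = \left(- \frac{26}{17} + \frac{415}{52}\right) - 32503 = \frac{5703}{884} - 32503 = - \frac{28726949}{884}$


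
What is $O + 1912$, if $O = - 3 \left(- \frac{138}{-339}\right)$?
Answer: $\frac{215918}{113} \approx 1910.8$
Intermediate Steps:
$O = - \frac{138}{113}$ ($O = - 3 \left(\left(-138\right) \left(- \frac{1}{339}\right)\right) = \left(-3\right) \frac{46}{113} = - \frac{138}{113} \approx -1.2212$)
$O + 1912 = - \frac{138}{113} + 1912 = \frac{215918}{113}$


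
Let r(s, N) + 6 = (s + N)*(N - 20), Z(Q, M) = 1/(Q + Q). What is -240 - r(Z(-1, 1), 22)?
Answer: -277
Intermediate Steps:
Z(Q, M) = 1/(2*Q)
r(s, N) = -6 + (-20 + N)*(N + s) (r(s, N) = -6 + (s + N)*(N - 20) = -6 + (N + s)*(-20 + N) = -6 + (-20 + N)*(N + s))
-240 - r(Z(-1, 1), 22) = -240 - (-6 + 22² - 20*22 - 10/(-1) + 22*((½)/(-1))) = -240 - (-6 + 484 - 440 - 10*(-1) + 22*((½)*(-1))) = -240 - (-6 + 484 - 440 - 20*(-½) + 22*(-½)) = -240 - (-6 + 484 - 440 + 10 - 11) = -240 - 1*37 = -240 - 37 = -277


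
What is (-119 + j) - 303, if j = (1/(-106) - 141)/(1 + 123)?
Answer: -5561715/13144 ≈ -423.14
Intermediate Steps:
j = -14947/13144 (j = (-1/106 - 141)/124 = -14947/106*1/124 = -14947/13144 ≈ -1.1372)
(-119 + j) - 303 = (-119 - 14947/13144) - 303 = -1579083/13144 - 303 = -5561715/13144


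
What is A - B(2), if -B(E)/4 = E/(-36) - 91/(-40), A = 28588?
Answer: 2573719/90 ≈ 28597.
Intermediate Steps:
B(E) = -91/10 + E/9 (B(E) = -4*(E/(-36) - 91/(-40)) = -4*(E*(-1/36) - 91*(-1/40)) = -4*(-E/36 + 91/40) = -4*(91/40 - E/36) = -91/10 + E/9)
A - B(2) = 28588 - (-91/10 + (⅑)*2) = 28588 - (-91/10 + 2/9) = 28588 - 1*(-799/90) = 28588 + 799/90 = 2573719/90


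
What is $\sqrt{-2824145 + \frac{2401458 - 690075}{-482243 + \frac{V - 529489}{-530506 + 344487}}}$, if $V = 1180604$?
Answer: $\frac{i \sqrt{70144771745154998163385581}}{4983722874} \approx 1680.5 i$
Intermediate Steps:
$\sqrt{-2824145 + \frac{2401458 - 690075}{-482243 + \frac{V - 529489}{-530506 + 344487}}} = \sqrt{-2824145 + \frac{2401458 - 690075}{-482243 + \frac{1180604 - 529489}{-530506 + 344487}}} = \sqrt{-2824145 + \frac{1711383}{-482243 + \frac{651115}{-186019}}} = \sqrt{-2824145 + \frac{1711383}{-482243 + 651115 \left(- \frac{1}{186019}\right)}} = \sqrt{-2824145 + \frac{1711383}{-482243 - \frac{651115}{186019}}} = \sqrt{-2824145 + \frac{1711383}{- \frac{89707011732}{186019}}} = \sqrt{-2824145 + 1711383 \left(- \frac{186019}{89707011732}\right)} = \sqrt{-2824145 - \frac{106116584759}{29902337244}} = \sqrt{- \frac{84448642332541139}{29902337244}} = \frac{i \sqrt{70144771745154998163385581}}{4983722874}$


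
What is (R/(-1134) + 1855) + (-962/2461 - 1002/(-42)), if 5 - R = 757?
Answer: 2622112714/1395387 ≈ 1879.1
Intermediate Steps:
R = -752 (R = 5 - 1*757 = 5 - 757 = -752)
(R/(-1134) + 1855) + (-962/2461 - 1002/(-42)) = (-752/(-1134) + 1855) + (-962/2461 - 1002/(-42)) = (-752*(-1/1134) + 1855) + (-962*1/2461 - 1002*(-1/42)) = (376/567 + 1855) + (-962/2461 + 167/7) = 1052161/567 + 404253/17227 = 2622112714/1395387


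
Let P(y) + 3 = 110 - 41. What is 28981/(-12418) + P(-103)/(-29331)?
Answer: -283620433/121410786 ≈ -2.3360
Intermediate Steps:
P(y) = 66 (P(y) = -3 + (110 - 41) = -3 + 69 = 66)
28981/(-12418) + P(-103)/(-29331) = 28981/(-12418) + 66/(-29331) = 28981*(-1/12418) + 66*(-1/29331) = -28981/12418 - 22/9777 = -283620433/121410786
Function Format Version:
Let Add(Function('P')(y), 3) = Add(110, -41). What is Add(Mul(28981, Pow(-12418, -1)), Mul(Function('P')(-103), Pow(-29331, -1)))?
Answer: Rational(-283620433, 121410786) ≈ -2.3360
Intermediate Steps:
Function('P')(y) = 66 (Function('P')(y) = Add(-3, Add(110, -41)) = Add(-3, 69) = 66)
Add(Mul(28981, Pow(-12418, -1)), Mul(Function('P')(-103), Pow(-29331, -1))) = Add(Mul(28981, Pow(-12418, -1)), Mul(66, Pow(-29331, -1))) = Add(Mul(28981, Rational(-1, 12418)), Mul(66, Rational(-1, 29331))) = Add(Rational(-28981, 12418), Rational(-22, 9777)) = Rational(-283620433, 121410786)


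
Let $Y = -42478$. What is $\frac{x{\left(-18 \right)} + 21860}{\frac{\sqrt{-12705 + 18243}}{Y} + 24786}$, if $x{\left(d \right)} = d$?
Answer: $\frac{162807991613742168}{184752260788306621} + \frac{463902238 \sqrt{5538}}{554256782364919863} \approx 0.88122$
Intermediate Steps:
$\frac{x{\left(-18 \right)} + 21860}{\frac{\sqrt{-12705 + 18243}}{Y} + 24786} = \frac{-18 + 21860}{\frac{\sqrt{-12705 + 18243}}{-42478} + 24786} = \frac{21842}{\sqrt{5538} \left(- \frac{1}{42478}\right) + 24786} = \frac{21842}{- \frac{\sqrt{5538}}{42478} + 24786} = \frac{21842}{24786 - \frac{\sqrt{5538}}{42478}}$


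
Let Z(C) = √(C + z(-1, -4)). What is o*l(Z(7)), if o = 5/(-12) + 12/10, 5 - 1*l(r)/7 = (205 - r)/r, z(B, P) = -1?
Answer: 329/10 - 13489*√6/72 ≈ -426.00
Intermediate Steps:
Z(C) = √(-1 + C) (Z(C) = √(C - 1) = √(-1 + C))
l(r) = 35 - 7*(205 - r)/r
o = 47/60 (o = 5*(-1/12) + 12*(⅒) = -5/12 + 6/5 = 47/60 ≈ 0.78333)
o*l(Z(7)) = 47*(42 - 1435/√(-1 + 7))/60 = 47*(42 - 1435*√6/6)/60 = 329/10 - 13489*√6/72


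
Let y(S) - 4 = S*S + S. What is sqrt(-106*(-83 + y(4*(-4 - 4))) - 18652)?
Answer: I*sqrt(115430) ≈ 339.75*I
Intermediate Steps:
y(S) = 4 + S + S**2 (y(S) = 4 + (S*S + S) = 4 + (S**2 + S) = 4 + (S + S**2) = 4 + S + S**2)
sqrt(-106*(-83 + y(4*(-4 - 4))) - 18652) = sqrt(-106*(-83 + (4 + 4*(-4 - 4) + (4*(-4 - 4))**2)) - 18652) = sqrt(-106*(-83 + (4 + 4*(-8) + (4*(-8))**2)) - 18652) = sqrt(-106*(-83 + (4 - 32 + (-32)**2)) - 18652) = sqrt(-106*(-83 + (4 - 32 + 1024)) - 18652) = sqrt(-106*(-83 + 996) - 18652) = sqrt(-106*913 - 18652) = sqrt(-96778 - 18652) = sqrt(-115430) = I*sqrt(115430)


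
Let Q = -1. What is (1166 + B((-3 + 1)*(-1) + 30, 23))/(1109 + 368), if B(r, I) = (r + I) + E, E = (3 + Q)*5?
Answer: 1231/1477 ≈ 0.83345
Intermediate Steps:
E = 10 (E = (3 - 1)*5 = 2*5 = 10)
B(r, I) = 10 + I + r (B(r, I) = (r + I) + 10 = (I + r) + 10 = 10 + I + r)
(1166 + B((-3 + 1)*(-1) + 30, 23))/(1109 + 368) = (1166 + (10 + 23 + ((-3 + 1)*(-1) + 30)))/(1109 + 368) = (1166 + (10 + 23 + (-2*(-1) + 30)))/1477 = (1166 + (10 + 23 + (2 + 30)))*(1/1477) = (1166 + (10 + 23 + 32))*(1/1477) = (1166 + 65)*(1/1477) = 1231*(1/1477) = 1231/1477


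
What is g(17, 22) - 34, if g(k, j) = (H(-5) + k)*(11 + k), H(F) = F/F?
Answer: 470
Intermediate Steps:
H(F) = 1
g(k, j) = (1 + k)*(11 + k)
g(17, 22) - 34 = (11 + 17² + 12*17) - 34 = (11 + 289 + 204) - 34 = 504 - 34 = 470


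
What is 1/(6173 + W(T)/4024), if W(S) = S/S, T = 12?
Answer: 4024/24840153 ≈ 0.00016200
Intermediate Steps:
W(S) = 1
1/(6173 + W(T)/4024) = 1/(6173 + 1/4024) = 1/(24840153/4024) = 4024/24840153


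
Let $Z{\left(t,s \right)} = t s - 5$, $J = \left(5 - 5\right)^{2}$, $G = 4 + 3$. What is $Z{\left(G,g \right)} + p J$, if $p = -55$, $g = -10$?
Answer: $-75$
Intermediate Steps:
$G = 7$
$J = 0$ ($J = 0^{2} = 0$)
$Z{\left(t,s \right)} = -5 + s t$ ($Z{\left(t,s \right)} = s t - 5 = -5 + s t$)
$Z{\left(G,g \right)} + p J = \left(-5 - 70\right) - 0 = \left(-5 - 70\right) + 0 = -75 + 0 = -75$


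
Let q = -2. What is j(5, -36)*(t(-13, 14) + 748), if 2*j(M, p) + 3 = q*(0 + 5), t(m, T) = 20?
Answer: -4992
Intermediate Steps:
j(M, p) = -13/2 (j(M, p) = -3/2 + (-2*(0 + 5))/2 = -3/2 + (-2*5)/2 = -3/2 + (½)*(-10) = -3/2 - 5 = -13/2)
j(5, -36)*(t(-13, 14) + 748) = -13*(20 + 748)/2 = -13/2*768 = -4992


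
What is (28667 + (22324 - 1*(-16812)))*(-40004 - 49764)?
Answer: -6086539704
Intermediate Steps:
(28667 + (22324 - 1*(-16812)))*(-40004 - 49764) = (28667 + (22324 + 16812))*(-89768) = (28667 + 39136)*(-89768) = 67803*(-89768) = -6086539704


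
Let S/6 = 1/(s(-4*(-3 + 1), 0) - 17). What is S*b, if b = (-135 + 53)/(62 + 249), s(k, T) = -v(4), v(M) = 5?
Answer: 246/3421 ≈ 0.071909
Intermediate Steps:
s(k, T) = -5 (s(k, T) = -1*5 = -5)
b = -82/311 ≈ -0.26367
S = -3/11 (S = 6/(-5 - 17) = 6/(-22) = 6*(-1/22) = -3/11 ≈ -0.27273)
S*b = -3/11*(-82/311) = 246/3421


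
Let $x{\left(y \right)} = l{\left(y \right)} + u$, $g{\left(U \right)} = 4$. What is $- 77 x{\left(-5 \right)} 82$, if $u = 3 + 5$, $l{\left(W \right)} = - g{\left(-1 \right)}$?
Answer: $-25256$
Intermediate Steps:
$l{\left(W \right)} = -4$ ($l{\left(W \right)} = \left(-1\right) 4 = -4$)
$u = 8$
$x{\left(y \right)} = 4$ ($x{\left(y \right)} = -4 + 8 = 4$)
$- 77 x{\left(-5 \right)} 82 = \left(-77\right) 4 \cdot 82 = \left(-308\right) 82 = -25256$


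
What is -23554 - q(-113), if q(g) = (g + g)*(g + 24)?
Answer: -43668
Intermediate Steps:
q(g) = 2*g*(24 + g) (q(g) = (2*g)*(24 + g) = 2*g*(24 + g))
-23554 - q(-113) = -23554 - 2*(-113)*(24 - 113) = -23554 - 2*(-113)*(-89) = -23554 - 1*20114 = -23554 - 20114 = -43668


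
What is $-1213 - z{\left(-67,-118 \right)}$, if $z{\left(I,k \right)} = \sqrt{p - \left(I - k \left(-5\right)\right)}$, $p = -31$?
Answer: $-1213 - \sqrt{626} \approx -1238.0$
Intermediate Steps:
$z{\left(I,k \right)} = \sqrt{-31 - I - 5 k}$ ($z{\left(I,k \right)} = \sqrt{-31 - \left(I - k \left(-5\right)\right)} = \sqrt{-31 - \left(I + 5 k\right)} = \sqrt{-31 - I - 5 k}$)
$-1213 - z{\left(-67,-118 \right)} = -1213 - \sqrt{-31 - -67 - -590} = -1213 - \sqrt{-31 + 67 + 590} = -1213 - \sqrt{626}$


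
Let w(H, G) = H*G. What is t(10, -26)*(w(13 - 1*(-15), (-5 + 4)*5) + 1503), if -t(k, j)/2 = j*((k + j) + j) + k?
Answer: -3004052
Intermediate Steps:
t(k, j) = -2*k - 2*j*(k + 2*j) (t(k, j) = -2*(j*((k + j) + j) + k) = -2*(j*((j + k) + j) + k) = -2*(j*(k + 2*j) + k) = -2*(k + j*(k + 2*j)) = -2*k - 2*j*(k + 2*j))
w(H, G) = G*H
t(10, -26)*(w(13 - 1*(-15), (-5 + 4)*5) + 1503) = (-4*(-26)**2 - 2*10 - 2*(-26)*10)*(((-5 + 4)*5)*(13 - 1*(-15)) + 1503) = (-4*676 - 20 + 520)*((-1*5)*(13 + 15) + 1503) = (-2704 - 20 + 520)*(-5*28 + 1503) = -2204*(-140 + 1503) = -2204*1363 = -3004052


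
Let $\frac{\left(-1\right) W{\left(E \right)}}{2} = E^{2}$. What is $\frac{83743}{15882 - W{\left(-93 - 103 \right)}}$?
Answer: $\frac{83743}{92714} \approx 0.90324$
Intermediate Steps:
$W{\left(E \right)} = - 2 E^{2}$
$\frac{83743}{15882 - W{\left(-93 - 103 \right)}} = \frac{83743}{15882 - - 2 \left(-93 - 103\right)^{2}} = \frac{83743}{15882 - - 2 \left(-196\right)^{2}} = \frac{83743}{15882 - \left(-2\right) 38416} = \frac{83743}{15882 - -76832} = \frac{83743}{15882 + 76832} = \frac{83743}{92714}$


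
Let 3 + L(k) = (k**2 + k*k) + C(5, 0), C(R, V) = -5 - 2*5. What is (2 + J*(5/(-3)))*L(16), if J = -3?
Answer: 3458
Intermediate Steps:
C(R, V) = -15 (C(R, V) = -5 - 10 = -15)
L(k) = -18 + 2*k**2 (L(k) = -3 + ((k**2 + k*k) - 15) = -3 + ((k**2 + k**2) - 15) = -3 + (2*k**2 - 15) = -3 + (-15 + 2*k**2) = -18 + 2*k**2)
(2 + J*(5/(-3)))*L(16) = (2 - 15/(-3))*(-18 + 2*16**2) = (2 - 15*(-1)/3)*(-18 + 2*256) = (2 - 3*(-5/3))*(-18 + 512) = (2 + 5)*494 = 7*494 = 3458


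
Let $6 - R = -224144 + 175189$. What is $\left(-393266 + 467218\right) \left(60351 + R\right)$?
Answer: $8083841024$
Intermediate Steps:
$R = 48961$ ($R = 6 - \left(-224144 + 175189\right) = 6 - -48955 = 6 + 48955 = 48961$)
$\left(-393266 + 467218\right) \left(60351 + R\right) = \left(-393266 + 467218\right) \left(60351 + 48961\right) = 73952 \cdot 109312 = 8083841024$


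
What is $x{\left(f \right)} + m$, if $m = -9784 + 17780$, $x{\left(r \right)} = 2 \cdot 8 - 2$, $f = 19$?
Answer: $8010$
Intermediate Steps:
$x{\left(r \right)} = 14$ ($x{\left(r \right)} = 16 - 2 = 14$)
$m = 7996$
$x{\left(f \right)} + m = 14 + 7996 = 8010$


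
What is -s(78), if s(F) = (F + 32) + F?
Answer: -188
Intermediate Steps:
s(F) = 32 + 2*F (s(F) = (32 + F) + F = 32 + 2*F)
-s(78) = -(32 + 2*78) = -(32 + 156) = -1*188 = -188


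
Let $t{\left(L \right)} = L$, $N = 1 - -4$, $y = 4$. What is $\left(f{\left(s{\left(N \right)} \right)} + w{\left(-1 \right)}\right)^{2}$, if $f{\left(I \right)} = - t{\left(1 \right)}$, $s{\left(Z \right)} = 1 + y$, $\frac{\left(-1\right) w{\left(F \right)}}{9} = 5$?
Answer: $2116$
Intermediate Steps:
$w{\left(F \right)} = -45$ ($w{\left(F \right)} = \left(-9\right) 5 = -45$)
$N = 5$ ($N = 1 + 4 = 5$)
$s{\left(Z \right)} = 5$ ($s{\left(Z \right)} = 1 + 4 = 5$)
$f{\left(I \right)} = -1$ ($f{\left(I \right)} = \left(-1\right) 1 = -1$)
$\left(f{\left(s{\left(N \right)} \right)} + w{\left(-1 \right)}\right)^{2} = \left(-1 - 45\right)^{2} = \left(-46\right)^{2} = 2116$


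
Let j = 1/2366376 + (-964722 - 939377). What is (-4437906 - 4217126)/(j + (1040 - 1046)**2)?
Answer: 20481060004032/4505728985687 ≈ 4.5456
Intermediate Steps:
j = -4505814175223/2366376 (j = 1/2366376 - 1904099 = -4505814175223/2366376 ≈ -1.9041e+6)
(-4437906 - 4217126)/(j + (1040 - 1046)**2) = (-4437906 - 4217126)/(-4505814175223/2366376 + (1040 - 1046)**2) = -8655032/(-4505814175223/2366376 + (-6)**2) = -8655032/(-4505814175223/2366376 + 36) = -8655032/(-4505728985687/2366376) = -8655032*(-2366376/4505728985687) = 20481060004032/4505728985687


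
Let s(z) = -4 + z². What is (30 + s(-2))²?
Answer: 900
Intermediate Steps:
(30 + s(-2))² = (30 + (-4 + (-2)²))² = (30 + (-4 + 4))² = (30 + 0)² = 30² = 900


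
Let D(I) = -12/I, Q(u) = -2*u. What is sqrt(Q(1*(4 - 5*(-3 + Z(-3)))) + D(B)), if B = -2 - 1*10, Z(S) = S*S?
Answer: sqrt(53) ≈ 7.2801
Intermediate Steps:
Z(S) = S**2
B = -12 (B = -2 - 10 = -12)
sqrt(Q(1*(4 - 5*(-3 + Z(-3)))) + D(B)) = sqrt(-2*(4 - 5*(-3 + (-3)**2)) - 12/(-12)) = sqrt(-2*(4 - 5*(-3 + 9)) - 12*(-1/12)) = sqrt(-2*(4 - 5*6) + 1) = sqrt(-2*(4 - 30) + 1) = sqrt(-2*(-26) + 1) = sqrt(52 + 1) = sqrt(53)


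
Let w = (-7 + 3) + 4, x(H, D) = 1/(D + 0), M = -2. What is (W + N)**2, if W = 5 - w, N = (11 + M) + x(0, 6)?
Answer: 7225/36 ≈ 200.69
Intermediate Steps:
x(H, D) = 1/D
w = 0 (w = -4 + 4 = 0)
N = 55/6 (N = (11 - 2) + 1/6 = 9 + 1/6 = 55/6 ≈ 9.1667)
W = 5 (W = 5 - 1*0 = 5 + 0 = 5)
(W + N)**2 = (5 + 55/6)**2 = (85/6)**2 = 7225/36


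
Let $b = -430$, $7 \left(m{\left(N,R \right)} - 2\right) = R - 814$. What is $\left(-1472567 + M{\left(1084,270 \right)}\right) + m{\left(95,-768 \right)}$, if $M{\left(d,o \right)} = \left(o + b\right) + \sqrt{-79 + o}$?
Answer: $-1472951 + \sqrt{191} \approx -1.4729 \cdot 10^{6}$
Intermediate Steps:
$m{\left(N,R \right)} = - \frac{800}{7} + \frac{R}{7}$ ($m{\left(N,R \right)} = 2 + \frac{R - 814}{7} = 2 + \frac{-814 + R}{7} = 2 + \left(- \frac{814}{7} + \frac{R}{7}\right) = - \frac{800}{7} + \frac{R}{7}$)
$M{\left(d,o \right)} = -430 + o + \sqrt{-79 + o}$ ($M{\left(d,o \right)} = \left(o - 430\right) + \sqrt{-79 + o} = \left(-430 + o\right) + \sqrt{-79 + o} = -430 + o + \sqrt{-79 + o}$)
$\left(-1472567 + M{\left(1084,270 \right)}\right) + m{\left(95,-768 \right)} = \left(-1472567 + \left(-430 + 270 + \sqrt{-79 + 270}\right)\right) + \left(- \frac{800}{7} + \frac{1}{7} \left(-768\right)\right) = \left(-1472567 + \left(-430 + 270 + \sqrt{191}\right)\right) - 224 = \left(-1472567 - \left(160 - \sqrt{191}\right)\right) - 224 = \left(-1472727 + \sqrt{191}\right) - 224 = -1472951 + \sqrt{191}$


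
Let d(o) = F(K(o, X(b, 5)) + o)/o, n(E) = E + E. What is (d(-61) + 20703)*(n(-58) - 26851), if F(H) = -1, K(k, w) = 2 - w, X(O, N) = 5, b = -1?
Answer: -34056192828/61 ≈ -5.5830e+8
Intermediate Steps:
n(E) = 2*E
d(o) = -1/o
(d(-61) + 20703)*(n(-58) - 26851) = (-1/(-61) + 20703)*(2*(-58) - 26851) = (-1*(-1/61) + 20703)*(-116 - 26851) = (1/61 + 20703)*(-26967) = (1262884/61)*(-26967) = -34056192828/61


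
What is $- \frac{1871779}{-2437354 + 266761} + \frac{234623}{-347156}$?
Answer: $\frac{140528269085}{753534383508} \approx 0.18649$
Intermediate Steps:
$- \frac{1871779}{-2437354 + 266761} + \frac{234623}{-347156} = - \frac{1871779}{-2170593} + 234623 \left(- \frac{1}{347156}\right) = \left(-1871779\right) \left(- \frac{1}{2170593}\right) - \frac{234623}{347156} = \frac{1871779}{2170593} - \frac{234623}{347156} = \frac{140528269085}{753534383508}$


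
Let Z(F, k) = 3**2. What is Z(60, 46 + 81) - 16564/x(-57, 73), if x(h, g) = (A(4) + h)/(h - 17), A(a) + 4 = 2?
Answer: -1225205/59 ≈ -20766.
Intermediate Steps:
A(a) = -2 (A(a) = -4 + 2 = -2)
Z(F, k) = 9
x(h, g) = (-2 + h)/(-17 + h) (x(h, g) = (-2 + h)/(h - 17) = (-2 + h)/(-17 + h))
Z(60, 46 + 81) - 16564/x(-57, 73) = 9 - 16564/((-2 - 57)/(-17 - 57)) = 9 - 16564/(-59/(-74)) = 9 - 16564/((-1/74*(-59))) = 9 - 16564/59/74 = 9 - 16564*74/59 = 9 - 1*1225736/59 = 9 - 1225736/59 = -1225205/59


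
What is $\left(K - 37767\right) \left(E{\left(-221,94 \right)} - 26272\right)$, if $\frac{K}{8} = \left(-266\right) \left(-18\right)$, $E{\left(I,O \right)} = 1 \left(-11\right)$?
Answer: $-14113971$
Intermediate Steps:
$E{\left(I,O \right)} = -11$
$K = 38304$ ($K = 8 \left(\left(-266\right) \left(-18\right)\right) = 8 \cdot 4788 = 38304$)
$\left(K - 37767\right) \left(E{\left(-221,94 \right)} - 26272\right) = \left(38304 - 37767\right) \left(-11 - 26272\right) = 537 \left(-26283\right) = -14113971$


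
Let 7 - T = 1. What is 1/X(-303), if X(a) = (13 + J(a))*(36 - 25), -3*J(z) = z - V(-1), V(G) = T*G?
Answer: 1/1232 ≈ 0.00081169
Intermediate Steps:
T = 6 (T = 7 - 1*1 = 7 - 1 = 6)
V(G) = 6*G
J(z) = -2 - z/3 (J(z) = -(z - 6*(-1))/3 = -(z - 1*(-6))/3 = -(z + 6)/3 = -(6 + z)/3 = -2 - z/3)
X(a) = 121 - 11*a/3 (X(a) = (13 + (-2 - a/3))*(36 - 25) = (11 - a/3)*11 = 121 - 11*a/3)
1/X(-303) = 1/(121 - 11/3*(-303)) = 1/(121 + 1111) = 1/1232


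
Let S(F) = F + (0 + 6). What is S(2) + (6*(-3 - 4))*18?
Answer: -748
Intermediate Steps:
S(F) = 6 + F (S(F) = F + 6 = 6 + F)
S(2) + (6*(-3 - 4))*18 = (6 + 2) + (6*(-3 - 4))*18 = 8 + (6*(-7))*18 = 8 - 42*18 = 8 - 756 = -748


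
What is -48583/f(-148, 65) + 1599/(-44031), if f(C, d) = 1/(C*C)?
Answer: -1201438934169/1129 ≈ -1.0642e+9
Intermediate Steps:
f(C, d) = C⁻²
-48583/f(-148, 65) + 1599/(-44031) = -48583/((-148)⁻²) + 1599/(-44031) = -48583/1/21904 + 1599*(-1/44031) = -48583*21904 - 41/1129 = -1064162032 - 41/1129 = -1201438934169/1129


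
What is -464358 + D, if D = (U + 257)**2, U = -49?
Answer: -421094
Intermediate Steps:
D = 43264 (D = (-49 + 257)**2 = 208**2 = 43264)
-464358 + D = -464358 + 43264 = -421094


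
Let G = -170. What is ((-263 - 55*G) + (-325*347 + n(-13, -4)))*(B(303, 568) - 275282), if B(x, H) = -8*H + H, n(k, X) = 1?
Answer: 28955424246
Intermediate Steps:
B(x, H) = -7*H
((-263 - 55*G) + (-325*347 + n(-13, -4)))*(B(303, 568) - 275282) = ((-263 - 55*(-170)) + (-325*347 + 1))*(-7*568 - 275282) = ((-263 + 9350) + (-112775 + 1))*(-3976 - 275282) = (9087 - 112774)*(-279258) = -103687*(-279258) = 28955424246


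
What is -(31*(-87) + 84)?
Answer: 2613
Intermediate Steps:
-(31*(-87) + 84) = -(-2697 + 84) = -1*(-2613) = 2613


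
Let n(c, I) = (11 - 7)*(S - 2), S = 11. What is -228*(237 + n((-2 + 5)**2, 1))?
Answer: -62244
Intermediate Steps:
n(c, I) = 36 (n(c, I) = (11 - 7)*(11 - 2) = 4*9 = 36)
-228*(237 + n((-2 + 5)**2, 1)) = -228*(237 + 36) = -228*273 = -62244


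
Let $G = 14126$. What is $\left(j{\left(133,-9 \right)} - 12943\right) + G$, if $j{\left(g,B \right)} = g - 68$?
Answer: $1248$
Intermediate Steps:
$j{\left(g,B \right)} = -68 + g$ ($j{\left(g,B \right)} = g - 68 = -68 + g$)
$\left(j{\left(133,-9 \right)} - 12943\right) + G = \left(\left(-68 + 133\right) - 12943\right) + 14126 = \left(65 - 12943\right) + 14126 = -12878 + 14126 = 1248$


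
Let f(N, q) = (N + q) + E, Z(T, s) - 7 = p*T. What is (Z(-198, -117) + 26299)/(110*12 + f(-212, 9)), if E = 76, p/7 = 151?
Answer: -182980/1193 ≈ -153.38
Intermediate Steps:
p = 1057 (p = 7*151 = 1057)
Z(T, s) = 7 + 1057*T
f(N, q) = 76 + N + q (f(N, q) = (N + q) + 76 = 76 + N + q)
(Z(-198, -117) + 26299)/(110*12 + f(-212, 9)) = ((7 + 1057*(-198)) + 26299)/(110*12 + (76 - 212 + 9)) = ((7 - 209286) + 26299)/(1320 - 127) = (-209279 + 26299)/1193 = -182980*1/1193 = -182980/1193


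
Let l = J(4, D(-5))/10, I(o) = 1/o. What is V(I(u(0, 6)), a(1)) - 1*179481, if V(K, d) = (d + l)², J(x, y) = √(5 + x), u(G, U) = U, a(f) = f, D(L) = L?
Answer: -17947931/100 ≈ -1.7948e+5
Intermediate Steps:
l = 3/10 (l = √(5 + 4)/10 = √9*(⅒) = 3*(⅒) = 3/10 ≈ 0.30000)
V(K, d) = (3/10 + d)² (V(K, d) = (d + 3/10)² = (3/10 + d)²)
V(I(u(0, 6)), a(1)) - 1*179481 = (3 + 10*1)²/100 - 1*179481 = (3 + 10)²/100 - 179481 = (1/100)*13² - 179481 = (1/100)*169 - 179481 = 169/100 - 179481 = -17947931/100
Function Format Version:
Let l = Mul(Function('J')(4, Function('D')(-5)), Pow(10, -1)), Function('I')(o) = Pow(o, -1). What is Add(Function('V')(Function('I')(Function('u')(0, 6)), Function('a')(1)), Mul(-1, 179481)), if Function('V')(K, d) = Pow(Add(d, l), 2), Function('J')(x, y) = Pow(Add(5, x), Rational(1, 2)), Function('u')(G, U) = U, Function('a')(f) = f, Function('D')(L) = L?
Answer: Rational(-17947931, 100) ≈ -1.7948e+5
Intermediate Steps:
l = Rational(3, 10) (l = Mul(Pow(Add(5, 4), Rational(1, 2)), Pow(10, -1)) = Mul(Pow(9, Rational(1, 2)), Rational(1, 10)) = Mul(3, Rational(1, 10)) = Rational(3, 10) ≈ 0.30000)
Function('V')(K, d) = Pow(Add(Rational(3, 10), d), 2) (Function('V')(K, d) = Pow(Add(d, Rational(3, 10)), 2) = Pow(Add(Rational(3, 10), d), 2))
Add(Function('V')(Function('I')(Function('u')(0, 6)), Function('a')(1)), Mul(-1, 179481)) = Add(Mul(Rational(1, 100), Pow(Add(3, Mul(10, 1)), 2)), Mul(-1, 179481)) = Add(Mul(Rational(1, 100), Pow(Add(3, 10), 2)), -179481) = Add(Mul(Rational(1, 100), Pow(13, 2)), -179481) = Add(Mul(Rational(1, 100), 169), -179481) = Add(Rational(169, 100), -179481) = Rational(-17947931, 100)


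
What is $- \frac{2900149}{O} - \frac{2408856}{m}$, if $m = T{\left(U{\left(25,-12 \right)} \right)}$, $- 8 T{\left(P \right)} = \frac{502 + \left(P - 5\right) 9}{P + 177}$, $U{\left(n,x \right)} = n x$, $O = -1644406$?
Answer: $\frac{3897765568417631}{3688402658} \approx 1.0568 \cdot 10^{6}$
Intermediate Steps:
$T{\left(P \right)} = - \frac{457 + 9 P}{8 \left(177 + P\right)}$ ($T{\left(P \right)} = - \frac{\left(502 + \left(P - 5\right) 9\right) \frac{1}{P + 177}}{8} = - \frac{\left(502 + \left(-5 + P\right) 9\right) \frac{1}{177 + P}}{8} = - \frac{\left(502 + \left(-45 + 9 P\right)\right) \frac{1}{177 + P}}{8} = - \frac{\left(457 + 9 P\right) \frac{1}{177 + P}}{8} = - \frac{\frac{1}{177 + P} \left(457 + 9 P\right)}{8} = - \frac{457 + 9 P}{8 \left(177 + P\right)}$)
$m = - \frac{2243}{984}$ ($m = \frac{-457 - 9 \cdot 25 \left(-12\right)}{8 \left(177 + 25 \left(-12\right)\right)} = \frac{-457 - -2700}{8 \left(177 - 300\right)} = \frac{-457 + 2700}{8 \left(-123\right)} = \frac{1}{8} \left(- \frac{1}{123}\right) 2243 = - \frac{2243}{984} \approx -2.2795$)
$- \frac{2900149}{O} - \frac{2408856}{m} = - \frac{2900149}{-1644406} - \frac{2408856}{- \frac{2243}{984}} = \left(-2900149\right) \left(- \frac{1}{1644406}\right) - - \frac{2370314304}{2243} = \frac{2900149}{1644406} + \frac{2370314304}{2243} = \frac{3897765568417631}{3688402658}$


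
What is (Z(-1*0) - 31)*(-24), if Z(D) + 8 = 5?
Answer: 816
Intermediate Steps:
Z(D) = -3 (Z(D) = -8 + 5 = -3)
(Z(-1*0) - 31)*(-24) = (-3 - 31)*(-24) = -34*(-24) = 816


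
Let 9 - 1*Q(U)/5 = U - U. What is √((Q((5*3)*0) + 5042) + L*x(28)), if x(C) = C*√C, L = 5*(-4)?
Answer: √(5087 - 1120*√7) ≈ 46.084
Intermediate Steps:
L = -20
Q(U) = 45 (Q(U) = 45 - 5*(U - U) = 45 - 5*0 = 45 + 0 = 45)
x(C) = C^(3/2)
√((Q((5*3)*0) + 5042) + L*x(28)) = √((45 + 5042) - 1120*√7) = √(5087 - 1120*√7)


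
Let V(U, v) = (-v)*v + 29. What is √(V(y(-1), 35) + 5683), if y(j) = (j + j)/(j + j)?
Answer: √4487 ≈ 66.985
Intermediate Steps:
y(j) = 1 (y(j) = (2*j)/((2*j)) = (2*j)*(1/(2*j)) = 1)
V(U, v) = 29 - v² (V(U, v) = -v² + 29 = 29 - v²)
√(V(y(-1), 35) + 5683) = √((29 - 1*35²) + 5683) = √((29 - 1*1225) + 5683) = √((29 - 1225) + 5683) = √(-1196 + 5683) = √4487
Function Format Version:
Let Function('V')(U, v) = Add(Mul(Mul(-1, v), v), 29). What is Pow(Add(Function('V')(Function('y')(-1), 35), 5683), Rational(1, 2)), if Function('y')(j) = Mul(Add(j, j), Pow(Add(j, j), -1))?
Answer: Pow(4487, Rational(1, 2)) ≈ 66.985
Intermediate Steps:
Function('y')(j) = 1 (Function('y')(j) = Mul(Mul(2, j), Pow(Mul(2, j), -1)) = Mul(Mul(2, j), Mul(Rational(1, 2), Pow(j, -1))) = 1)
Function('V')(U, v) = Add(29, Mul(-1, Pow(v, 2))) (Function('V')(U, v) = Add(Mul(-1, Pow(v, 2)), 29) = Add(29, Mul(-1, Pow(v, 2))))
Pow(Add(Function('V')(Function('y')(-1), 35), 5683), Rational(1, 2)) = Pow(Add(Add(29, Mul(-1, Pow(35, 2))), 5683), Rational(1, 2)) = Pow(Add(Add(29, Mul(-1, 1225)), 5683), Rational(1, 2)) = Pow(Add(Add(29, -1225), 5683), Rational(1, 2)) = Pow(Add(-1196, 5683), Rational(1, 2)) = Pow(4487, Rational(1, 2))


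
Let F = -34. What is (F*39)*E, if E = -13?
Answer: 17238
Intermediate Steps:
(F*39)*E = -34*39*(-13) = -1326*(-13) = 17238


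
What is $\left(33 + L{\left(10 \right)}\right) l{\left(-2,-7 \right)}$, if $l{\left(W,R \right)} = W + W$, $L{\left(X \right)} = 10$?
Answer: $-172$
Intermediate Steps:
$l{\left(W,R \right)} = 2 W$
$\left(33 + L{\left(10 \right)}\right) l{\left(-2,-7 \right)} = \left(33 + 10\right) 2 \left(-2\right) = 43 \left(-4\right) = -172$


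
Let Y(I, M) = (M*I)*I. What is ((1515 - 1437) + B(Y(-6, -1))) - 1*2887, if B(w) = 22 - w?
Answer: -2751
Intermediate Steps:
Y(I, M) = M*I**2 (Y(I, M) = (I*M)*I = M*I**2)
((1515 - 1437) + B(Y(-6, -1))) - 1*2887 = ((1515 - 1437) + (22 - (-1)*(-6)**2)) - 1*2887 = (78 + (22 - (-1)*36)) - 2887 = (78 + (22 - 1*(-36))) - 2887 = (78 + (22 + 36)) - 2887 = (78 + 58) - 2887 = 136 - 2887 = -2751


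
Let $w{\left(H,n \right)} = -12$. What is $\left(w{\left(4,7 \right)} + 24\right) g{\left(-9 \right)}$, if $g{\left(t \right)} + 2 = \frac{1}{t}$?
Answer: $- \frac{76}{3} \approx -25.333$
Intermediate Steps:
$g{\left(t \right)} = -2 + \frac{1}{t}$
$\left(w{\left(4,7 \right)} + 24\right) g{\left(-9 \right)} = \left(-12 + 24\right) \left(-2 + \frac{1}{-9}\right) = 12 \left(-2 - \frac{1}{9}\right) = 12 \left(- \frac{19}{9}\right) = - \frac{76}{3}$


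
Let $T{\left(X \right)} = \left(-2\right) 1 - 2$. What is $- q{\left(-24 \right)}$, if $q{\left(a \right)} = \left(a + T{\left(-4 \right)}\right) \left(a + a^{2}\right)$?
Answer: $15456$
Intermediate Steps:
$T{\left(X \right)} = -4$ ($T{\left(X \right)} = -2 - 2 = -4$)
$q{\left(a \right)} = \left(-4 + a\right) \left(a + a^{2}\right)$ ($q{\left(a \right)} = \left(a - 4\right) \left(a + a^{2}\right) = \left(-4 + a\right) \left(a + a^{2}\right)$)
$- q{\left(-24 \right)} = - \left(-24\right) \left(-4 + \left(-24\right)^{2} - -72\right) = - \left(-24\right) \left(-4 + 576 + 72\right) = - \left(-24\right) 644 = \left(-1\right) \left(-15456\right) = 15456$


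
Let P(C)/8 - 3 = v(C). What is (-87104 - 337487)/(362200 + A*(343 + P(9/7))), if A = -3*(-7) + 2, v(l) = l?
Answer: -2972137/2596143 ≈ -1.1448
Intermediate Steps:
A = 23 (A = 21 + 2 = 23)
P(C) = 24 + 8*C
(-87104 - 337487)/(362200 + A*(343 + P(9/7))) = (-87104 - 337487)/(362200 + 23*(343 + (24 + 8*(9/7)))) = -424591/(362200 + 23*(343 + (24 + 8*(9*(1/7))))) = -424591/(362200 + 23*(343 + (24 + 8*(9/7)))) = -424591/(362200 + 23*(343 + (24 + 72/7))) = -424591/(362200 + 23*(343 + 240/7)) = -424591/(362200 + 23*(2641/7)) = -424591/(362200 + 60743/7) = -424591/2596143/7 = -424591*7/2596143 = -2972137/2596143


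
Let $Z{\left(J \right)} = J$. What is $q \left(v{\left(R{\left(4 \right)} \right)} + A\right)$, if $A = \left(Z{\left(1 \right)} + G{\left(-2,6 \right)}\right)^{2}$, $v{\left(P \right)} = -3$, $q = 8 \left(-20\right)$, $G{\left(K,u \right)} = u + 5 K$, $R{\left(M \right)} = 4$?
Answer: $-960$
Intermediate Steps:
$q = -160$
$A = 9$ ($A = \left(1 + \left(6 + 5 \left(-2\right)\right)\right)^{2} = \left(1 + \left(6 - 10\right)\right)^{2} = \left(1 - 4\right)^{2} = \left(-3\right)^{2} = 9$)
$q \left(v{\left(R{\left(4 \right)} \right)} + A\right) = - 160 \left(-3 + 9\right) = \left(-160\right) 6 = -960$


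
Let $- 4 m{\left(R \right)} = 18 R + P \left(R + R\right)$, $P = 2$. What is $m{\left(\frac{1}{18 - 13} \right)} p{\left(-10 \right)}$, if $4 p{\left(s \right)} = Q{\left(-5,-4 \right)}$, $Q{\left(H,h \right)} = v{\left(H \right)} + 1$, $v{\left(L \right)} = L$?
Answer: $\frac{11}{10} \approx 1.1$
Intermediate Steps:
$Q{\left(H,h \right)} = 1 + H$ ($Q{\left(H,h \right)} = H + 1 = 1 + H$)
$p{\left(s \right)} = -1$ ($p{\left(s \right)} = \frac{1 - 5}{4} = \frac{1}{4} \left(-4\right) = -1$)
$m{\left(R \right)} = - \frac{11 R}{2}$ ($m{\left(R \right)} = - \frac{18 R + 2 \left(R + R\right)}{4} = - \frac{18 R + 2 \cdot 2 R}{4} = - \frac{18 R + 4 R}{4} = - \frac{22 R}{4} = - \frac{11 R}{2}$)
$m{\left(\frac{1}{18 - 13} \right)} p{\left(-10 \right)} = - \frac{11}{2 \left(18 - 13\right)} \left(-1\right) = - \frac{11}{2 \cdot 5} \left(-1\right) = \left(- \frac{11}{2}\right) \frac{1}{5} \left(-1\right) = \left(- \frac{11}{10}\right) \left(-1\right) = \frac{11}{10}$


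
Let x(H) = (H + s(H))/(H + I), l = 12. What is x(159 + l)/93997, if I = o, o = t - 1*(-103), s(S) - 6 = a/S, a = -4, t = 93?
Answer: 30263/5898969729 ≈ 5.1302e-6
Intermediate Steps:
s(S) = 6 - 4/S
o = 196 (o = 93 - 1*(-103) = 93 + 103 = 196)
I = 196
x(H) = (6 + H - 4/H)/(196 + H) (x(H) = (H + (6 - 4/H))/(H + 196) = (6 + H - 4/H)/(196 + H))
x(159 + l)/93997 = ((-4 + (159 + 12)² + 6*(159 + 12))/((159 + 12)*(196 + (159 + 12))))/93997 = ((-4 + 171² + 6*171)/(171*(196 + 171)))*(1/93997) = ((1/171)*(-4 + 29241 + 1026)/367)*(1/93997) = ((1/171)*(1/367)*30263)*(1/93997) = (30263/62757)*(1/93997) = 30263/5898969729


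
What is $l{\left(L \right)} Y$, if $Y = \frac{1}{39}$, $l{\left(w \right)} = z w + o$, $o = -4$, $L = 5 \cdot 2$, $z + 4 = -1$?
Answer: $- \frac{18}{13} \approx -1.3846$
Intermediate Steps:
$z = -5$ ($z = -4 - 1 = -5$)
$L = 10$
$l{\left(w \right)} = -4 - 5 w$ ($l{\left(w \right)} = - 5 w - 4 = -4 - 5 w$)
$Y = \frac{1}{39} \approx 0.025641$
$l{\left(L \right)} Y = \left(-4 - 50\right) \frac{1}{39} = \left(-54\right) \frac{1}{39} = - \frac{18}{13}$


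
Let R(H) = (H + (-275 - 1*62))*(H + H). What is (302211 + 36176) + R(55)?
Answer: 307367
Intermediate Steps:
R(H) = 2*H*(-337 + H) (R(H) = (H + (-275 - 62))*(2*H) = (H - 337)*(2*H) = (-337 + H)*(2*H) = 2*H*(-337 + H))
(302211 + 36176) + R(55) = (302211 + 36176) + 2*55*(-337 + 55) = 338387 + 2*55*(-282) = 338387 - 31020 = 307367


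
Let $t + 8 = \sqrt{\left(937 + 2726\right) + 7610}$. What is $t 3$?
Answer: $-24 + 3 \sqrt{11273} \approx 294.52$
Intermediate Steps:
$t = -8 + \sqrt{11273}$ ($t = -8 + \sqrt{\left(937 + 2726\right) + 7610} = -8 + \sqrt{3663 + 7610} = -8 + \sqrt{11273} \approx 98.174$)
$t 3 = \left(-8 + \sqrt{11273}\right) 3 = -24 + 3 \sqrt{11273}$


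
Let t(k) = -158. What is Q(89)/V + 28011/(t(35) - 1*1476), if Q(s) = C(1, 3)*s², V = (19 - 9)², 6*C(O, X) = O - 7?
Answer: -7872007/81700 ≈ -96.353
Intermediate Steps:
C(O, X) = -7/6 + O/6 (C(O, X) = (O - 7)/6 = (-7 + O)/6 = -7/6 + O/6)
V = 100 (V = 10² = 100)
Q(s) = -s² (Q(s) = (-7/6 + (⅙)*1)*s² = (-7/6 + ⅙)*s² = -s²)
Q(89)/V + 28011/(t(35) - 1*1476) = -1*89²/100 + 28011/(-158 - 1*1476) = -1*7921*(1/100) + 28011/(-158 - 1476) = -7921*1/100 + 28011/(-1634) = -7921/100 + 28011*(-1/1634) = -7921/100 - 28011/1634 = -7872007/81700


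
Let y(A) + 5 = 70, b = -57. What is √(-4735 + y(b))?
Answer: I*√4670 ≈ 68.337*I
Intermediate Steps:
y(A) = 65 (y(A) = -5 + 70 = 65)
√(-4735 + y(b)) = √(-4735 + 65) = √(-4670) = I*√4670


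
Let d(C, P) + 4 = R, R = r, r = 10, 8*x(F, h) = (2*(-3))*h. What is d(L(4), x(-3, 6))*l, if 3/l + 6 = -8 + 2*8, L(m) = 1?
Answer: 9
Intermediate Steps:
x(F, h) = -3*h/4 (x(F, h) = ((2*(-3))*h)/8 = (-6*h)/8 = -3*h/4)
R = 10
d(C, P) = 6 (d(C, P) = -4 + 10 = 6)
l = 3/2 (l = 3/(-6 + (-8 + 2*8)) = 3/(-6 + (-8 + 16)) = 3/(-6 + 8) = 3/2 ≈ 1.5000)
d(L(4), x(-3, 6))*l = 6*(3/2) = 9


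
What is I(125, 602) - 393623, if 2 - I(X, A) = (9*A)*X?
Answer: -1070871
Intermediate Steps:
I(X, A) = 2 - 9*A*X
I(125, 602) - 393623 = (2 - 9*602*125) - 393623 = (2 - 677250) - 393623 = -677248 - 393623 = -1070871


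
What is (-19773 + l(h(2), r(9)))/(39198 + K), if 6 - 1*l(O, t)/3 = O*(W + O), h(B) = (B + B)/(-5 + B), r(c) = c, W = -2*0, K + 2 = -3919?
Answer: -59281/105831 ≈ -0.56015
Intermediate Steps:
K = -3921 (K = -2 - 3919 = -3921)
W = 0
h(B) = 2*B/(-5 + B) (h(B) = (2*B)/(-5 + B) = 2*B/(-5 + B))
l(O, t) = 18 - 3*O² (l(O, t) = 18 - 3*O*(0 + O) = 18 - 3*O*O = 18 - 3*O²)
(-19773 + l(h(2), r(9)))/(39198 + K) = (-19773 + (18 - 3*16/(-5 + 2)²))/(39198 - 3921) = (-19773 + (18 - 3*(2*2/(-3))²))/35277 = (-19773 + (18 - 3*(2*2*(-⅓))²))*(1/35277) = (-19773 + (18 - 3*(-4/3)²))*(1/35277) = (-19773 + (18 - 3*16/9))*(1/35277) = (-19773 + (18 - 16/3))*(1/35277) = (-19773 + 38/3)*(1/35277) = -59281/3*1/35277 = -59281/105831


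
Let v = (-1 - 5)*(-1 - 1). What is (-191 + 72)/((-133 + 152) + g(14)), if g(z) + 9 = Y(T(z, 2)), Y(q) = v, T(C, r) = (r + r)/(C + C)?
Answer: -119/22 ≈ -5.4091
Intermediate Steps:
T(C, r) = r/C (T(C, r) = (2*r)/((2*C)) = (2*r)*(1/(2*C)) = r/C)
v = 12 (v = -6*(-2) = 12)
Y(q) = 12
g(z) = 3 (g(z) = -9 + 12 = 3)
(-191 + 72)/((-133 + 152) + g(14)) = (-191 + 72)/((-133 + 152) + 3) = -119/(19 + 3) = -119/22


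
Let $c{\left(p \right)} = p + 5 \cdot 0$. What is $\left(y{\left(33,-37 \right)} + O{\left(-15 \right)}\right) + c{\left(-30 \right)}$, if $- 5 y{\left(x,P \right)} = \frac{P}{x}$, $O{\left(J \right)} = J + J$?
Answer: $- \frac{9863}{165} \approx -59.776$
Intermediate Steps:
$O{\left(J \right)} = 2 J$
$y{\left(x,P \right)} = - \frac{P}{5 x}$ ($y{\left(x,P \right)} = - \frac{P \frac{1}{x}}{5} = - \frac{P}{5 x}$)
$c{\left(p \right)} = p$ ($c{\left(p \right)} = p + 0 = p$)
$\left(y{\left(33,-37 \right)} + O{\left(-15 \right)}\right) + c{\left(-30 \right)} = \left(\left(- \frac{1}{5}\right) \left(-37\right) \frac{1}{33} + 2 \left(-15\right)\right) - 30 = \left(\left(- \frac{1}{5}\right) \left(-37\right) \frac{1}{33} - 30\right) - 30 = \left(\frac{37}{165} - 30\right) - 30 = - \frac{4913}{165} - 30 = - \frac{9863}{165}$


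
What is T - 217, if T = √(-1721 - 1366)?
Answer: -217 + 21*I*√7 ≈ -217.0 + 55.561*I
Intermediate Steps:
T = 21*I*√7 (T = √(-3087) = 21*I*√7 ≈ 55.561*I)
T - 217 = 21*I*√7 - 217 = -217 + 21*I*√7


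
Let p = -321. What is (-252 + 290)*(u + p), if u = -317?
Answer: -24244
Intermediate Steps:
(-252 + 290)*(u + p) = (-252 + 290)*(-317 - 321) = 38*(-638) = -24244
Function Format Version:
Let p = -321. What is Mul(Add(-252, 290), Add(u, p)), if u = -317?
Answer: -24244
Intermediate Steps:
Mul(Add(-252, 290), Add(u, p)) = Mul(Add(-252, 290), Add(-317, -321)) = Mul(38, -638) = -24244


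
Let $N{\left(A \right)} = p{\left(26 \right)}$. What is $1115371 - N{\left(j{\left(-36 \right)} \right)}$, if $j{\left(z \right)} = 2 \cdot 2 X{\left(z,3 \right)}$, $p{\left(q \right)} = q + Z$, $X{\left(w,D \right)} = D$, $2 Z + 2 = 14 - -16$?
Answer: $1115331$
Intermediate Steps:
$Z = 14$ ($Z = -1 + \frac{14 - -16}{2} = -1 + \frac{14 + 16}{2} = -1 + \frac{1}{2} \cdot 30 = -1 + 15 = 14$)
$p{\left(q \right)} = 14 + q$ ($p{\left(q \right)} = q + 14 = 14 + q$)
$j{\left(z \right)} = 12$ ($j{\left(z \right)} = 2 \cdot 2 \cdot 3 = 4 \cdot 3 = 12$)
$N{\left(A \right)} = 40$ ($N{\left(A \right)} = 14 + 26 = 40$)
$1115371 - N{\left(j{\left(-36 \right)} \right)} = 1115371 - 40 = 1115331$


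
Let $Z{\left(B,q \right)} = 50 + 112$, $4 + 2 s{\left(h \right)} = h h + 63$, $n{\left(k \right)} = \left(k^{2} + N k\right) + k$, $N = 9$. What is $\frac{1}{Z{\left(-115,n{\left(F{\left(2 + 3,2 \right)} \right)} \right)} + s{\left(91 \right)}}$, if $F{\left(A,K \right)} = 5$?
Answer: $\frac{1}{4332} \approx 0.00023084$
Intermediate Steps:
$n{\left(k \right)} = k^{2} + 10 k$ ($n{\left(k \right)} = \left(k^{2} + 9 k\right) + k = k^{2} + 10 k$)
$s{\left(h \right)} = \frac{59}{2} + \frac{h^{2}}{2}$ ($s{\left(h \right)} = -2 + \frac{h h + 63}{2} = -2 + \frac{h^{2} + 63}{2} = -2 + \frac{63 + h^{2}}{2} = -2 + \left(\frac{63}{2} + \frac{h^{2}}{2}\right) = \frac{59}{2} + \frac{h^{2}}{2}$)
$Z{\left(B,q \right)} = 162$
$\frac{1}{Z{\left(-115,n{\left(F{\left(2 + 3,2 \right)} \right)} \right)} + s{\left(91 \right)}} = \frac{1}{162 + \left(\frac{59}{2} + \frac{91^{2}}{2}\right)} = \frac{1}{162 + \left(\frac{59}{2} + \frac{1}{2} \cdot 8281\right)} = \frac{1}{162 + \left(\frac{59}{2} + \frac{8281}{2}\right)} = \frac{1}{162 + 4170} = \frac{1}{4332}$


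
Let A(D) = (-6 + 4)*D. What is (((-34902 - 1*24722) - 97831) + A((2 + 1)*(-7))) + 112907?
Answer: -44506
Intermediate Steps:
A(D) = -2*D
(((-34902 - 1*24722) - 97831) + A((2 + 1)*(-7))) + 112907 = (((-34902 - 1*24722) - 97831) - 2*(2 + 1)*(-7)) + 112907 = (((-34902 - 24722) - 97831) - 6*(-7)) + 112907 = ((-59624 - 97831) - 2*(-21)) + 112907 = (-157455 + 42) + 112907 = -157413 + 112907 = -44506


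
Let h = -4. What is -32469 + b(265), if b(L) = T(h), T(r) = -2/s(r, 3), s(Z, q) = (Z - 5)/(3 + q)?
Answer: -97403/3 ≈ -32468.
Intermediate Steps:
s(Z, q) = (-5 + Z)/(3 + q)
T(r) = -2/(-⅚ + r/6) (T(r) = -2*(3 + 3)/(-5 + r) = -2*6/(-5 + r) = -2/(-⅚ + r/6))
b(L) = 4/3 (b(L) = -12/(-5 - 4) = -12/(-9) = -12*(-⅑) = 4/3)
-32469 + b(265) = -32469 + 4/3 = -97403/3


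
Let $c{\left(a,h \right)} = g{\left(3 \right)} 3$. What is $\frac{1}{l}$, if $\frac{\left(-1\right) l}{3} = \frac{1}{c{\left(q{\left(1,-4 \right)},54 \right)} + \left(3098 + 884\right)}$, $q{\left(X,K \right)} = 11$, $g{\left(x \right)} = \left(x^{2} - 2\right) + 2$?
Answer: $- \frac{4009}{3} \approx -1336.3$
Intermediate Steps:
$g{\left(x \right)} = x^{2}$ ($g{\left(x \right)} = \left(-2 + x^{2}\right) + 2 = x^{2}$)
$c{\left(a,h \right)} = 27$ ($c{\left(a,h \right)} = 3^{2} \cdot 3 = 9 \cdot 3 = 27$)
$l = - \frac{3}{4009}$ ($l = - \frac{3}{27 + \left(3098 + 884\right)} = - \frac{3}{27 + 3982} = - \frac{3}{4009} \approx -0.00074832$)
$\frac{1}{l} = \frac{1}{- \frac{3}{4009}} = - \frac{4009}{3}$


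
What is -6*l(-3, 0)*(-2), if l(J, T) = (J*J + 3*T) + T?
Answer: 108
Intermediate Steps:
l(J, T) = J² + 4*T (l(J, T) = (J² + 3*T) + T = J² + 4*T)
-6*l(-3, 0)*(-2) = -6*((-3)² + 4*0)*(-2) = -6*(9 + 0)*(-2) = -6*9*(-2) = -54*(-2) = 108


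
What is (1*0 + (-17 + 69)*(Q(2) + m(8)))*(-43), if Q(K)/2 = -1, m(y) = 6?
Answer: -8944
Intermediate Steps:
Q(K) = -2 (Q(K) = 2*(-1) = -2)
(1*0 + (-17 + 69)*(Q(2) + m(8)))*(-43) = (1*0 + (-17 + 69)*(-2 + 6))*(-43) = (0 + 52*4)*(-43) = (0 + 208)*(-43) = 208*(-43) = -8944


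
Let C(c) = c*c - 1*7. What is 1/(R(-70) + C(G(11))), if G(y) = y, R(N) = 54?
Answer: 1/168 ≈ 0.0059524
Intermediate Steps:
C(c) = -7 + c² (C(c) = c² - 7 = -7 + c²)
1/(R(-70) + C(G(11))) = 1/(54 + (-7 + 11²)) = 1/(54 + (-7 + 121)) = 1/(54 + 114) = 1/168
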